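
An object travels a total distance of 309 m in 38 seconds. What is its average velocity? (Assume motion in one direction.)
v_avg = Δd / Δt = 309 / 38 = 8.13 m/s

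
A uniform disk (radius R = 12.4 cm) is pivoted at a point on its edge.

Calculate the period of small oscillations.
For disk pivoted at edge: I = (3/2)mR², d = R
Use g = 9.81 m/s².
I/m = (3/2)R² = 0.02306 m²; d = R = 0.124 m
T = 2π√((3/2)R²/(gR)) = 2π√(3R/(2g)) = 0.8652 s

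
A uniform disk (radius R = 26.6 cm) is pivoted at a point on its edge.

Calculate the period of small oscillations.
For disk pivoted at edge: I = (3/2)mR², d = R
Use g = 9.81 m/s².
I/m = (3/2)R² = 0.1061 m²; d = R = 0.266 m
T = 2π√((3/2)R²/(gR)) = 2π√(3R/(2g)) = 1.267 s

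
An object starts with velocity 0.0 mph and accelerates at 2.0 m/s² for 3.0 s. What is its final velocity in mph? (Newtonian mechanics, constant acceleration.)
v = v₀ + at (with unit conversion) = 13.42 mph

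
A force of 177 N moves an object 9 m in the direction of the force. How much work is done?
W = Fd = 177×9 = 1593.0 J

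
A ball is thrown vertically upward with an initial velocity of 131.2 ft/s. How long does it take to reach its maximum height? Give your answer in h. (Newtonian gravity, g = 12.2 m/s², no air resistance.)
t_up = v₀/g (with unit conversion) = 0.0009105 h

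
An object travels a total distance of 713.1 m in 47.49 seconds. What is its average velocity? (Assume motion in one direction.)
v_avg = Δd / Δt = 713.1 / 47.49 = 15.02 m/s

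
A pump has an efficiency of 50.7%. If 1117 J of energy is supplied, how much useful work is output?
W_out = η × W_in = 0.507 × 1117 = 566.32 J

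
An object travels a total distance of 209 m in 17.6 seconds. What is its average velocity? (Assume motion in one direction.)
v_avg = Δd / Δt = 209 / 17.6 = 11.87 m/s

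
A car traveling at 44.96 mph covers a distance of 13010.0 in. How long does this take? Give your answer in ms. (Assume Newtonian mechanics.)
t = d/v (with unit conversion) = 16440.0 ms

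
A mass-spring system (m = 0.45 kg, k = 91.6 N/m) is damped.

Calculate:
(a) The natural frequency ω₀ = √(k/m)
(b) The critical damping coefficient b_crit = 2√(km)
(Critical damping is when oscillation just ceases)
ω₀ = √(k/m) = √(91.6/0.45) = 14.27 rad/s
b_crit = 2√(km) = 2√(91.6×0.45) = 12.84 kg/s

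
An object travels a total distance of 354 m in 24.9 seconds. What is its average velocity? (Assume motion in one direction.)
v_avg = Δd / Δt = 354 / 24.9 = 14.22 m/s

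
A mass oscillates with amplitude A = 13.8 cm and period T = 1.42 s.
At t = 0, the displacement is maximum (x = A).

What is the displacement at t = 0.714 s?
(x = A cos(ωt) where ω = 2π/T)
ω = 2π/T = 2π/1.42 = 4.425 rad/s
x = A cos(ωt) = 13.8×cos(4.425×0.714) = -13.8 cm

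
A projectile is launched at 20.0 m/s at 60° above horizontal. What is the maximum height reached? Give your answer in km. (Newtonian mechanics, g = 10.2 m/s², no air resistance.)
H = v₀²sin²(θ)/(2g) (with unit conversion) = 0.01471 km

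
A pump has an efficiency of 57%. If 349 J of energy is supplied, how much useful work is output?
W_out = η × W_in = 0.57 × 349 = 198.93 J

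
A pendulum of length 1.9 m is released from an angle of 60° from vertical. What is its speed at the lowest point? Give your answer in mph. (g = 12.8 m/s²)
h = L(1 − cosθ) = 1.9×(1 − cos60°) = 0.95 m
v = √(2gh) = √(2×12.8×0.95) = 4.932 m/s = 11.03 mph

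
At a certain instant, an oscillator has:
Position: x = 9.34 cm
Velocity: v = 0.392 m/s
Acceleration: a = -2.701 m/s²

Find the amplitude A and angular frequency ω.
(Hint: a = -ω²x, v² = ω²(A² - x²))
a = −ω²x → ω = √(|a|/x) = √(2.701/0.0934) = 5.378 rad/s
v² = ω²(A² − x²) → A = √(x² + v²/ω²) = √(0.0934² + 0.392²/5.378²) = 0.1185 m = 11.85 cm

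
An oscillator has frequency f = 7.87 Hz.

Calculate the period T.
T = 1/f = 1/7.87 = 0.1271 s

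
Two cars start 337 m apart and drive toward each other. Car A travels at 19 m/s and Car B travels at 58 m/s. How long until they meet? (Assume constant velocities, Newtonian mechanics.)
Combined speed: v_combined = 19 + 58 = 77 m/s
Time to meet: t = d/77 = 337/77 = 4.38 s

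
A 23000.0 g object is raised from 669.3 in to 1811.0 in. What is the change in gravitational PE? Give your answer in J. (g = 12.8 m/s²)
ΔPE = mg(h₂ − h₁) = 23 kg × 12.8 m/s² × (46 − 17) m = 8537 J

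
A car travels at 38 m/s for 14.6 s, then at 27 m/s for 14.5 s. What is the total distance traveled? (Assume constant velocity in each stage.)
d₁ = v₁t₁ = 38 × 14.6 = 554.8 m
d₂ = v₂t₂ = 27 × 14.5 = 391.5 m
d_total = 554.8 + 391.5 = 946.3 m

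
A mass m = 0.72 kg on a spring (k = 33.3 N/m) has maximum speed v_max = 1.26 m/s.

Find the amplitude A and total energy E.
½mv²_max = ½kA² → A = v_max√(m/k) = 1.26×√(0.72/33.3) = 0.1853 m = 18.53 cm
E = ½mv²_max = ½×0.72×1.26² = 0.5715 J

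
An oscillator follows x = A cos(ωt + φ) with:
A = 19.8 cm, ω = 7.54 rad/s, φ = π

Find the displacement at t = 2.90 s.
x = A cos(ωt + φ) = 19.8×cos(7.54×2.9 + π) = 19.65 cm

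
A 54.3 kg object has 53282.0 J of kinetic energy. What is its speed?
KE = ½mv² → v = √(2KE/m) = √(2×53282.0/54.3) = 44.3 m/s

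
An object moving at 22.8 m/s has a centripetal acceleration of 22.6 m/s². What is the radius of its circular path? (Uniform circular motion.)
r = v²/a_c = 22.8²/22.6 = 23.0 m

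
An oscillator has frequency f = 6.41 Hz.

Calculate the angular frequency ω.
ω = 2πf = 2π×6.41 = 40.28 rad/s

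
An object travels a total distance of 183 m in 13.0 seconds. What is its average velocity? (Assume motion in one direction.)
v_avg = Δd / Δt = 183 / 13.0 = 14.08 m/s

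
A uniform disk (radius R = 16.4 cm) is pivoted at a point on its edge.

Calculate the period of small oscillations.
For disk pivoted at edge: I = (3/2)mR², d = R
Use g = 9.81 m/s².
I/m = (3/2)R² = 0.04034 m²; d = R = 0.164 m
T = 2π√((3/2)R²/(gR)) = 2π√(3R/(2g)) = 0.995 s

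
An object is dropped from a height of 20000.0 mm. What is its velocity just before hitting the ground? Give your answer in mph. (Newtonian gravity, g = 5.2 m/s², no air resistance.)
v = √(2gh) (with unit conversion) = 32.26 mph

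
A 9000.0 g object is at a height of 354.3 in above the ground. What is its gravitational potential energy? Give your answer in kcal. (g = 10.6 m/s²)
PE = mgh = 9 kg × 10.6 m/s² × 8.999 m = 858.5 J = 0.2052 kcal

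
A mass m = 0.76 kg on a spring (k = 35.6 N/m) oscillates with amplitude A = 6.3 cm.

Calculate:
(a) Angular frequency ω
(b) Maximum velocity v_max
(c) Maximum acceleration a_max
ω = √(k/m) = √(35.6/0.76) = 6.844 rad/s
v_max = ωA = 6.844×0.063 = 0.4312 m/s
a_max = ω²A = 6.844²×0.063 = 2.951 m/s²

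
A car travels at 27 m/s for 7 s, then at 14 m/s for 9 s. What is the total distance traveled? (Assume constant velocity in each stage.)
d₁ = v₁t₁ = 27 × 7 = 189 m
d₂ = v₂t₂ = 14 × 9 = 126 m
d_total = 189 + 126 = 315 m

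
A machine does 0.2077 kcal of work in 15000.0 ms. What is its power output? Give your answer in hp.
P = W/t = 869 J / 15 s = 57.93 W = 0.07769 hp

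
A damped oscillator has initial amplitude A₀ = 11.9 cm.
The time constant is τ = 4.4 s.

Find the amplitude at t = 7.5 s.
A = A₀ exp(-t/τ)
A = A₀ exp(−t/τ) = 11.9×exp(−7.5/4.4) = 2.164 cm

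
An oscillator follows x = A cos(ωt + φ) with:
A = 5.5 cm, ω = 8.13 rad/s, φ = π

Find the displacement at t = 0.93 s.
x = A cos(ωt + φ) = 5.5×cos(8.13×0.93 + π) = -1.589 cm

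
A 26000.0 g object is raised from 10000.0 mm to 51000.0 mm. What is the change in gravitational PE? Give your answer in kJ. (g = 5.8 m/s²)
ΔPE = mg(h₂ − h₁) = 26 kg × 5.8 m/s² × (51 − 10) m = 6183 J = 6.183 kJ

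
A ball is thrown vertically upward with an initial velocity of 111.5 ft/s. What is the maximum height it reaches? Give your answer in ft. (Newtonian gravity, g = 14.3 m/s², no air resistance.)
h_max = v₀²/(2g) (with unit conversion) = 132.5 ft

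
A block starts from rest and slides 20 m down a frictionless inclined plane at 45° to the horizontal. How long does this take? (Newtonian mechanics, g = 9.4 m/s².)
a = g sin(θ) = 9.4 × sin(45°) = 6.65 m/s²
t = √(2d/a) = √(2 × 20 / 6.65) = 2.45 s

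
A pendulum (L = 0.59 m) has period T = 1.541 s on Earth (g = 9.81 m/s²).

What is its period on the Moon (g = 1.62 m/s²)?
T = 2π√(L/g), so T_moon/T_earth = √(g_earth/g_moon)
T_moon = 2π√(0.59/1.62) = 3.792 s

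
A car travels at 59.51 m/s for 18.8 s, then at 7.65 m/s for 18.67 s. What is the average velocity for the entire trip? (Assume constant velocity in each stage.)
d₁ = v₁t₁ = 59.51 × 18.8 = 1118.79 m
d₂ = v₂t₂ = 7.65 × 18.67 = 142.826 m
d_total = 1261.61 m, t_total = 37.47 s
v_avg = d_total/t_total = 1261.61/37.47 = 33.67 m/s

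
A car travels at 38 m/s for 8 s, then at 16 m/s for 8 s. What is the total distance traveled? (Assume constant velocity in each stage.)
d₁ = v₁t₁ = 38 × 8 = 304 m
d₂ = v₂t₂ = 16 × 8 = 128 m
d_total = 304 + 128 = 432 m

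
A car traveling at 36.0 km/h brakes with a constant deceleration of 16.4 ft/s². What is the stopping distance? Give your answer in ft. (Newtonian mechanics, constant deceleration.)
d = v₀² / (2a) (with unit conversion) = 32.82 ft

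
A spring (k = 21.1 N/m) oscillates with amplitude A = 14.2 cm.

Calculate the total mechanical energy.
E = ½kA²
E = ½kA² = ½×21.1×(0.142)² = 0.2127 J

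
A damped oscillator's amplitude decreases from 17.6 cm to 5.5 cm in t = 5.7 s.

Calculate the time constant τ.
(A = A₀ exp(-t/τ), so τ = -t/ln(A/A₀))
A/A₀ = 5.5/17.6 = 0.3125; ln(A/A₀) = -1.163
τ = −t/ln(A/A₀) = −5.7/-1.163 = 4.9 s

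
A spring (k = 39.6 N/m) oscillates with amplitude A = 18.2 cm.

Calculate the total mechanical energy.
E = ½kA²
E = ½kA² = ½×39.6×(0.182)² = 0.6559 J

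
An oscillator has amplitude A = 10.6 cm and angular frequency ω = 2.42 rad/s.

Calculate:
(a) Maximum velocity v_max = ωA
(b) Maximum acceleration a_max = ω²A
v_max = ωA = 2.42×0.106 = 0.2565 m/s
a_max = ω²A = 2.42²×0.106 = 0.6208 m/s²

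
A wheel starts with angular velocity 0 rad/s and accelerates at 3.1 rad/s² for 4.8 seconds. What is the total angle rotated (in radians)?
θ = ω₀t + ½αt² = 0×4.8 + ½×3.1×4.8² = 35.71 rad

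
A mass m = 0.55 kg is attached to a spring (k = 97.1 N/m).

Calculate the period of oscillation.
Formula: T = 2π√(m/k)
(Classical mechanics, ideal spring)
T = 2π√(m/k) = 2π√(0.55/97.1) = 0.4729 s; f = 1/T = 2.115 Hz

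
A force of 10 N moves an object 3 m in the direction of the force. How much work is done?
W = Fd = 10×3 = 30.0 J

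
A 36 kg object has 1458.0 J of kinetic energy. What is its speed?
KE = ½mv² → v = √(2KE/m) = √(2×1458.0/36) = 9.0 m/s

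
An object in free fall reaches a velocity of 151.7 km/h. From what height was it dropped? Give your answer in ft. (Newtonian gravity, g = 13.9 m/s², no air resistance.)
h = v²/(2g) (with unit conversion) = 209.6 ft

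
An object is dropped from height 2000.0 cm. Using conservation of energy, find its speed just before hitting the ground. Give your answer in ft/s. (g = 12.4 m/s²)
mgh = ½mv² → v = √(2gh) = √(2×12.4×20) = 22.27 m/s = 73.07 ft/s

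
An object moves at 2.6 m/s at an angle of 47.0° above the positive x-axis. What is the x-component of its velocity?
vₓ = v cos(θ) = 2.6 × cos(47.0°) = 1.77 m/s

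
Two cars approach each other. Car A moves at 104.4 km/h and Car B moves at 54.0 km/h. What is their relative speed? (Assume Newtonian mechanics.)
v_rel = v_A + v_B = 104.4 + 54.0 = 158.4 km/h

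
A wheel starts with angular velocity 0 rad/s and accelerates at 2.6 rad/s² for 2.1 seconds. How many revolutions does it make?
θ = ω₀t + ½αt² = 0×2.1 + ½×2.6×2.1² = 5.73 rad
Revolutions = θ/(2π) = 5.73/(2π) = 0.91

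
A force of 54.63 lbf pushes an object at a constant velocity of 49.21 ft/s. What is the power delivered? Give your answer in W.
P = Fv = 243 N × 15 m/s = 3645 W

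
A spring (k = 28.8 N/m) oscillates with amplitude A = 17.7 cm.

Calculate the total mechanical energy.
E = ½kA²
E = ½kA² = ½×28.8×(0.177)² = 0.4511 J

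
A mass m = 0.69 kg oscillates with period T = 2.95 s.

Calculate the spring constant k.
T = 2π√(m/k) → k = m(2π/T)² = 0.69×(2π/2.95)² = 3.13 N/m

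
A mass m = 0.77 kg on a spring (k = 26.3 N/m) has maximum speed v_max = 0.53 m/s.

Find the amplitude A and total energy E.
½mv²_max = ½kA² → A = v_max√(m/k) = 0.53×√(0.77/26.3) = 0.09069 m = 9.069 cm
E = ½mv²_max = ½×0.77×0.53² = 0.1081 J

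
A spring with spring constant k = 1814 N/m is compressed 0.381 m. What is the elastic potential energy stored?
PE = ½kx² = ½×1814×0.381² = 131.7 J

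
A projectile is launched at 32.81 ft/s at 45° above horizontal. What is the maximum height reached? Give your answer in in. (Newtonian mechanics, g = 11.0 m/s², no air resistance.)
H = v₀²sin²(θ)/(2g) (with unit conversion) = 89.49 in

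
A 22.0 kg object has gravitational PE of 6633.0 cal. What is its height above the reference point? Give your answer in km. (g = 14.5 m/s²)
PE = mgh → h = PE/(mg) = 2.775e+04 J / (22 kg × 14.5 m/s²) = 87 m = 0.087 km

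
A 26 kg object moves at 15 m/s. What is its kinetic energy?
KE = ½mv² = ½×26×15² = 2925.0 J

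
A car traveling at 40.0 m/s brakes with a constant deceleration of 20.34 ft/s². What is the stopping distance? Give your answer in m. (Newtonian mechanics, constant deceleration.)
d = v₀² / (2a) (with unit conversion) = 129.0 m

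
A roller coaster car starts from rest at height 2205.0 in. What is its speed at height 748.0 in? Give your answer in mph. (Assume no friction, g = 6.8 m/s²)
mgh₁ = ½mv₂² + mgh₂ → v₂ = √(2g(h₁−h₂)) = √(2×6.8×(56.01−19)) = 22.43 m/s = 50.18 mph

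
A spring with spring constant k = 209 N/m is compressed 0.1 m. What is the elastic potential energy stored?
PE = ½kx² = ½×209×0.1² = 1.045 J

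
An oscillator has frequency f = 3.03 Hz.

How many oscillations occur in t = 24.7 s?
n = f×t = 3.03×24.7 = 74.84 oscillations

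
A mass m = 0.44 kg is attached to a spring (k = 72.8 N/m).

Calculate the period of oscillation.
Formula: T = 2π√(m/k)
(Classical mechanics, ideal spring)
T = 2π√(m/k) = 2π√(0.44/72.8) = 0.4885 s; f = 1/T = 2.047 Hz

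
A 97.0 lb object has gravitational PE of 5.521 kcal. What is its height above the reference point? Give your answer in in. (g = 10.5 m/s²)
PE = mgh → h = PE/(mg) = 2.31e+04 J / (44 kg × 10.5 m/s²) = 50 m = 1969.0 in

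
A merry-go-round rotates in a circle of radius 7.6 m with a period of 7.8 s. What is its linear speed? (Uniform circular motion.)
v = 2πr/T = 2π×7.6/7.8 = 6.12 m/s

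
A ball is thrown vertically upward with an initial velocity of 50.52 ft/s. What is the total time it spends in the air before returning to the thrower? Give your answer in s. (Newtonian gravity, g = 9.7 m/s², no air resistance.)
t_total = 2v₀/g (with unit conversion) = 3.175 s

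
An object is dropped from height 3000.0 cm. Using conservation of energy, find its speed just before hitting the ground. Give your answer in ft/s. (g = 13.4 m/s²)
mgh = ½mv² → v = √(2gh) = √(2×13.4×30) = 28.35 m/s = 93.03 ft/s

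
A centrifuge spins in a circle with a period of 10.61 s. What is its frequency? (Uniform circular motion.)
f = 1/T = 1/10.61 = 0.0943 Hz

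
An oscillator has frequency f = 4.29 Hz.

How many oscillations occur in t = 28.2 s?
n = f×t = 4.29×28.2 = 121 oscillations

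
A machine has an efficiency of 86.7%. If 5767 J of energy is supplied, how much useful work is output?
W_out = η × W_in = 0.867 × 5767 = 5000.0 J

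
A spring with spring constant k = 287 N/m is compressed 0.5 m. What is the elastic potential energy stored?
PE = ½kx² = ½×287×0.5² = 35.88 J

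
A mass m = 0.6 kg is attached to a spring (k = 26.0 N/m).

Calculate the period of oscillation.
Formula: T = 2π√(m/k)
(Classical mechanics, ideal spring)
T = 2π√(m/k) = 2π√(0.6/26.0) = 0.9545 s; f = 1/T = 1.048 Hz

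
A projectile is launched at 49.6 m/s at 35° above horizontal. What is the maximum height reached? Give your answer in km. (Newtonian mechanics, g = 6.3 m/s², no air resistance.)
H = v₀²sin²(θ)/(2g) (with unit conversion) = 0.06424 km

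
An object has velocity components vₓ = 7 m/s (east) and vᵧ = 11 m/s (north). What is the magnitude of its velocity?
|v| = √(vₓ² + vᵧ²) = √(7² + 11²) = √(170) = 13.04 m/s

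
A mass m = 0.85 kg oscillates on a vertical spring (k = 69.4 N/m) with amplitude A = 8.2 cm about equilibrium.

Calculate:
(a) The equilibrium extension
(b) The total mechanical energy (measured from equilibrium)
x_eq = mg/k = 0.85×9.81/69.4 = 0.1202 m = 12.02 cm
E = ½kA² = ½×69.4×(0.082)² = 0.2333 J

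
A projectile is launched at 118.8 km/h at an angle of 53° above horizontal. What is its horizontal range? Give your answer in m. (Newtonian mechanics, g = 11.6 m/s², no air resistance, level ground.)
R = v₀² sin(2θ) / g (with unit conversion) = 90.24 m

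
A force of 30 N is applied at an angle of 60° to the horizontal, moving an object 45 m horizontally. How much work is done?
W = Fd cosθ = 30×45×cos(60°) = 675.0 J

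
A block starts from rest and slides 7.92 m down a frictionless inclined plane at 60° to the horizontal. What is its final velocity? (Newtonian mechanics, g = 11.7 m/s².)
a = g sin(θ) = 11.7 × sin(60°) = 10.13 m/s²
v = √(2ad) = √(2 × 10.13 × 7.92) = 12.67 m/s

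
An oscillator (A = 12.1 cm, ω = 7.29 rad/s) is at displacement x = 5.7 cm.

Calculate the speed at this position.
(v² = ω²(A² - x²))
v = ω√(A² − x²) = 7.29×√(0.121² − 0.057²) = 0.7781 m/s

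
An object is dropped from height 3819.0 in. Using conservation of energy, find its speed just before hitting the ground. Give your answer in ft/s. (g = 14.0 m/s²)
mgh = ½mv² → v = √(2gh) = √(2×14.0×97) = 52.12 m/s = 171.0 ft/s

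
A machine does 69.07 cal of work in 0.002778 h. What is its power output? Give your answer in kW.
P = W/t = 289 J / 10 s = 28.9 W = 0.0289 kW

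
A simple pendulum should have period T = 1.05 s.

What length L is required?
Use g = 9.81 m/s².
T = 2π√(L/g) → L = g(T/2π)² = 9.81×(1.05/2π)² = 0.274 m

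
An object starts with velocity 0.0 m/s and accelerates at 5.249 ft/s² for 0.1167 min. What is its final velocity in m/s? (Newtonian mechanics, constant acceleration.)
v = v₀ + at (with unit conversion) = 11.2 m/s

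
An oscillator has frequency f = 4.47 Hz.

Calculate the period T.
T = 1/f = 1/4.47 = 0.2237 s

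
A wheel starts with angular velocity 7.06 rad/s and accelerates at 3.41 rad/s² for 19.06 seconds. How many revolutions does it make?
θ = ω₀t + ½αt² = 7.06×19.06 + ½×3.41×19.06² = 753.96 rad
Revolutions = θ/(2π) = 753.96/(2π) = 120.0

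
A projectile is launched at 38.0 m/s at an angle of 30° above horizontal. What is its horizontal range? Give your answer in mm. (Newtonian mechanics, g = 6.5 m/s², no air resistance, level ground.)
R = v₀² sin(2θ) / g (with unit conversion) = 192400.0 mm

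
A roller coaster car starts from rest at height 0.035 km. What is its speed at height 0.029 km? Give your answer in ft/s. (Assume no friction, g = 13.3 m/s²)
mgh₁ = ½mv₂² + mgh₂ → v₂ = √(2g(h₁−h₂)) = √(2×13.3×(35−29)) = 12.63 m/s = 41.45 ft/s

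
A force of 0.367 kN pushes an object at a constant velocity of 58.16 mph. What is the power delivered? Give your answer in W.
P = Fv = 367 N × 26 m/s = 9542 W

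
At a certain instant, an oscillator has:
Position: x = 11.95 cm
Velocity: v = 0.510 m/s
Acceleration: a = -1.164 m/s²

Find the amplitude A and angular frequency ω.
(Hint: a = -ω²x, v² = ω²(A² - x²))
a = −ω²x → ω = √(|a|/x) = √(1.164/0.1195) = 3.121 rad/s
v² = ω²(A² − x²) → A = √(x² + v²/ω²) = √(0.1195² + 0.51²/3.121²) = 0.2024 m = 20.24 cm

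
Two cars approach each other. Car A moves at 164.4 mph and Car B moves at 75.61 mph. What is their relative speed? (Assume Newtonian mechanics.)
v_rel = v_A + v_B = 164.4 + 75.61 = 240.0 mph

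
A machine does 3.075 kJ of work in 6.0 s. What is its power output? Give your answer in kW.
P = W/t = 3075 J / 6 s = 512.5 W = 0.5125 kW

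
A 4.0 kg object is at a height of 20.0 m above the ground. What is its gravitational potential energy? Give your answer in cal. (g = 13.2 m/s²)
PE = mgh = 4 kg × 13.2 m/s² × 20 m = 1056 J = 252.4 cal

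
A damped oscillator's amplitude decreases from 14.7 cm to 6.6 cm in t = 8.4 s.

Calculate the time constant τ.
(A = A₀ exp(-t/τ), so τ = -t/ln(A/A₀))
A/A₀ = 6.6/14.7 = 0.449; ln(A/A₀) = -0.8008
τ = −t/ln(A/A₀) = −8.4/-0.8008 = 10.49 s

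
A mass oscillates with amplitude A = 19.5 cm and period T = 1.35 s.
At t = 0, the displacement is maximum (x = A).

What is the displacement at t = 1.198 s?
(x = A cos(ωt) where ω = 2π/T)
ω = 2π/T = 2π/1.35 = 4.654 rad/s
x = A cos(ωt) = 19.5×cos(4.654×1.198) = 14.82 cm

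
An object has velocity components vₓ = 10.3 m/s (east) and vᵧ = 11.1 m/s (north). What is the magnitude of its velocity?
|v| = √(vₓ² + vᵧ²) = √(10.3² + 11.1²) = √(229.3) = 15.14 m/s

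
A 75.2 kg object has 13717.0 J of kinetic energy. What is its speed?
KE = ½mv² → v = √(2KE/m) = √(2×13717.0/75.2) = 19.1 m/s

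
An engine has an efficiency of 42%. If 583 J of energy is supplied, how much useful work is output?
W_out = η × W_in = 0.42 × 583 = 244.86 J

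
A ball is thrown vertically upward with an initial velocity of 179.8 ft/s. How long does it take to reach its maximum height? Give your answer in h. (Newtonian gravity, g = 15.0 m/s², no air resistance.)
t_up = v₀/g (with unit conversion) = 0.001015 h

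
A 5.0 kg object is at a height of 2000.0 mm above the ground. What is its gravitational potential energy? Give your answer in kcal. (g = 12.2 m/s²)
PE = mgh = 5 kg × 12.2 m/s² × 2 m = 122 J = 0.02916 kcal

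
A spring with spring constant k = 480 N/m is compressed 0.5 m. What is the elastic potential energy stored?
PE = ½kx² = ½×480×0.5² = 60.0 J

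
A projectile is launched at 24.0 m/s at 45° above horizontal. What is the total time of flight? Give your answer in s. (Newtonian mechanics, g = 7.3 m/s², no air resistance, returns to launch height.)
T = 2v₀sin(θ)/g = 4.649 s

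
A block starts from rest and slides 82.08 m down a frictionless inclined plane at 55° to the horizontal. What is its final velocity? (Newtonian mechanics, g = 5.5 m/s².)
a = g sin(θ) = 5.5 × sin(55°) = 4.51 m/s²
v = √(2ad) = √(2 × 4.51 × 82.08) = 27.2 m/s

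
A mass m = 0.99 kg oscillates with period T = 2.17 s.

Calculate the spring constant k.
T = 2π√(m/k) → k = m(2π/T)² = 0.99×(2π/2.17)² = 8.3 N/m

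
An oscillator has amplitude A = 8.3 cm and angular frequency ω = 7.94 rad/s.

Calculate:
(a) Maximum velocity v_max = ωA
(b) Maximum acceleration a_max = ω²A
v_max = ωA = 7.94×0.083 = 0.659 m/s
a_max = ω²A = 7.94²×0.083 = 5.233 m/s²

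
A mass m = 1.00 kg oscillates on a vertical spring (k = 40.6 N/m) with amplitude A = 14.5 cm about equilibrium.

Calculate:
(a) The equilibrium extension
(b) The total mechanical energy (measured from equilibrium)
x_eq = mg/k = 1.0×9.81/40.6 = 0.2416 m = 24.16 cm
E = ½kA² = ½×40.6×(0.145)² = 0.4268 J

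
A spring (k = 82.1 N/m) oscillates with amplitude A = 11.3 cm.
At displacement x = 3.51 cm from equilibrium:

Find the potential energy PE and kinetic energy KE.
E_total = ½kA² = ½×82.1×(0.113)² = 0.5242 J
PE = ½kx² = ½×82.1×(0.0351)² = 0.05057 J
KE = E_total − PE = 0.4736 J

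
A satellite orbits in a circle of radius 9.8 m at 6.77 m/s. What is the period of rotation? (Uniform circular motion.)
T = 2πr/v = 2π×9.8/6.77 = 9.1 s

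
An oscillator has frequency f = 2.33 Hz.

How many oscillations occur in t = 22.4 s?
n = f×t = 2.33×22.4 = 52.19 oscillations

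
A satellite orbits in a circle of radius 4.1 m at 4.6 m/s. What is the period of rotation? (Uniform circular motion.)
T = 2πr/v = 2π×4.1/4.6 = 5.6 s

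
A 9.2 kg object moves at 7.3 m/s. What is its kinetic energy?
KE = ½mv² = ½×9.2×7.3² = 245.134 J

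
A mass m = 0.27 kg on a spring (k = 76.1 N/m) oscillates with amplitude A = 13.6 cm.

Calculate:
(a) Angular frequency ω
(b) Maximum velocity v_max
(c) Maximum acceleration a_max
ω = √(k/m) = √(76.1/0.27) = 16.79 rad/s
v_max = ωA = 16.79×0.136 = 2.283 m/s
a_max = ω²A = 16.79²×0.136 = 38.33 m/s²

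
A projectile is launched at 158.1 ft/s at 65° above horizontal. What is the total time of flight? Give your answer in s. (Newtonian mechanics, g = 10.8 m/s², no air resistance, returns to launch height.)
T = 2v₀sin(θ)/g (with unit conversion) = 8.088 s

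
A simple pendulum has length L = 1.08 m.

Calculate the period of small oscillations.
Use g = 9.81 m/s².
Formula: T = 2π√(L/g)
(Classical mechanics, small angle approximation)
T = 2π√(L/g) = 2π√(1.08/9.81) = 2.085 s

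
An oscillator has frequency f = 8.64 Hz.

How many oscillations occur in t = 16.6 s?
n = f×t = 8.64×16.6 = 143.4 oscillations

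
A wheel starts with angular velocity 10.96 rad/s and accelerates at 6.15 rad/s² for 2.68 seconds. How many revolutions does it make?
θ = ω₀t + ½αt² = 10.96×2.68 + ½×6.15×2.68² = 51.46 rad
Revolutions = θ/(2π) = 51.46/(2π) = 8.19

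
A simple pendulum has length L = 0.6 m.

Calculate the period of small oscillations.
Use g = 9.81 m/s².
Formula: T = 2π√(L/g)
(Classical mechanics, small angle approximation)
T = 2π√(L/g) = 2π√(0.6/9.81) = 1.554 s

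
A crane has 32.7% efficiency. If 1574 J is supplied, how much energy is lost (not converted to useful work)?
W_out = η × W_in = 0.327×1574 = 514.7 J
W_lost = W_in − W_out = 1574 − 514.7 = 1059.3 J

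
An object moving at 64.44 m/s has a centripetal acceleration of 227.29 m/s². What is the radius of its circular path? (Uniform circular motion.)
r = v²/a_c = 64.44²/227.29 = 18.27 m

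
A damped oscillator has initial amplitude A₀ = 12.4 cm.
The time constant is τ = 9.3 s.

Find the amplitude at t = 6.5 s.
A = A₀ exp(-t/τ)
A = A₀ exp(−t/τ) = 12.4×exp(−6.5/9.3) = 6.164 cm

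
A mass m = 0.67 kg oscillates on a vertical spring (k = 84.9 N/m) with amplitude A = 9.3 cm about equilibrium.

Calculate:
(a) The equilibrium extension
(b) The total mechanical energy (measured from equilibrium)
x_eq = mg/k = 0.67×9.81/84.9 = 0.07742 m = 7.742 cm
E = ½kA² = ½×84.9×(0.093)² = 0.3672 J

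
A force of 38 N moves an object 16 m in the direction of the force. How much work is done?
W = Fd = 38×16 = 608.0 J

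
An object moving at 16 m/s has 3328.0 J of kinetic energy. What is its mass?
KE = ½mv² → m = 2KE/v² = 2×3328.0/16² = 26.0 kg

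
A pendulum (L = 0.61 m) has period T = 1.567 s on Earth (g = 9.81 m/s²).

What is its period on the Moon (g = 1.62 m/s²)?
T = 2π√(L/g), so T_moon/T_earth = √(g_earth/g_moon)
T_moon = 2π√(0.61/1.62) = 3.856 s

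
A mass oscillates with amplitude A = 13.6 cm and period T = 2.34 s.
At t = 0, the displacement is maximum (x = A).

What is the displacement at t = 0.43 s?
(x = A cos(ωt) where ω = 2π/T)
ω = 2π/T = 2π/2.34 = 2.685 rad/s
x = A cos(ωt) = 13.6×cos(2.685×0.43) = 5.498 cm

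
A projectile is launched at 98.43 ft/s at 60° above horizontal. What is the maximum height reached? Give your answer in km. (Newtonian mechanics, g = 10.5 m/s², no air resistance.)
H = v₀²sin²(θ)/(2g) (with unit conversion) = 0.03215 km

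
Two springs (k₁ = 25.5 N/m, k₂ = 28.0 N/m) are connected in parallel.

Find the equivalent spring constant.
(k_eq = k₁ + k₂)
k_eq = k₁ + k₂ = 25.5 + 28.0 = 53.5 N/m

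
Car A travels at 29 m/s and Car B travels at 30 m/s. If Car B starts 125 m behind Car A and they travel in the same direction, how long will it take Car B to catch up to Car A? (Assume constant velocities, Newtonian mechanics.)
Relative speed: v_rel = 30 - 29 = 1 m/s
Time to catch: t = d₀/v_rel = 125/1 = 125.0 s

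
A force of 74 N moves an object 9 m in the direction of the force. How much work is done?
W = Fd = 74×9 = 666.0 J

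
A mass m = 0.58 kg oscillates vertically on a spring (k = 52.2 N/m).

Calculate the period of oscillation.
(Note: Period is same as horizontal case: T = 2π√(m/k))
T = 2π√(m/k) = 2π√(0.58/52.2) = 0.6623 s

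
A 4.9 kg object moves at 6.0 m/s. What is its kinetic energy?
KE = ½mv² = ½×4.9×6.0² = 88.2 J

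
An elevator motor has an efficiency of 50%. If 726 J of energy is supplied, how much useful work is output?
W_out = η × W_in = 0.5 × 726 = 363.0 J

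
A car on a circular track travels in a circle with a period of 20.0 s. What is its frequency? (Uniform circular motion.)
f = 1/T = 1/20.0 = 0.05 Hz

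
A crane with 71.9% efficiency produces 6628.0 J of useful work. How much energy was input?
W_in = W_out/η = 6628.0/0.719 = 9218.4 J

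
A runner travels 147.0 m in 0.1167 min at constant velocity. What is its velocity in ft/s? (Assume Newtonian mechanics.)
v = d/t (with unit conversion) = 68.88 ft/s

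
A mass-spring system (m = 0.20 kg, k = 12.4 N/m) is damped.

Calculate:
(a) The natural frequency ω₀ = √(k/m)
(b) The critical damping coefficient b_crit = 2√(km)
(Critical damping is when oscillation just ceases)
ω₀ = √(k/m) = √(12.4/0.2) = 7.874 rad/s
b_crit = 2√(km) = 2√(12.4×0.2) = 3.15 kg/s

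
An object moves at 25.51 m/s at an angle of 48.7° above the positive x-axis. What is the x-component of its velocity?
vₓ = v cos(θ) = 25.51 × cos(48.7°) = 16.84 m/s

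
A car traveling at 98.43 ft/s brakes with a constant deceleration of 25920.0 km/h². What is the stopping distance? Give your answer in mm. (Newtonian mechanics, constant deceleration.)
d = v₀² / (2a) (with unit conversion) = 225000.0 mm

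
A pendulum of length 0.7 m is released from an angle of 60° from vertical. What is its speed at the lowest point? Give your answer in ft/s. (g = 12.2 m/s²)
h = L(1 − cosθ) = 0.7×(1 − cos60°) = 0.35 m
v = √(2gh) = √(2×12.2×0.35) = 2.922 m/s = 9.588 ft/s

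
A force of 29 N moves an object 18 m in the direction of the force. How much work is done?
W = Fd = 29×18 = 522.0 J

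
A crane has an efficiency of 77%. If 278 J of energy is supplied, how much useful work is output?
W_out = η × W_in = 0.77 × 278 = 214.06 J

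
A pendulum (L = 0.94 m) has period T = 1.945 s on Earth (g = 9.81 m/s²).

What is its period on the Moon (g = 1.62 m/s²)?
T = 2π√(L/g), so T_moon/T_earth = √(g_earth/g_moon)
T_moon = 2π√(0.94/1.62) = 4.786 s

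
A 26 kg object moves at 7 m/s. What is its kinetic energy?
KE = ½mv² = ½×26×7² = 637.0 J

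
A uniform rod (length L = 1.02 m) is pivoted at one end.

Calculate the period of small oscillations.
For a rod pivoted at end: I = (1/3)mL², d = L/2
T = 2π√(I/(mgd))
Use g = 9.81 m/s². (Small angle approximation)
I/m = (1/3)L² = 0.3468 m²; d = L/2 = 0.51 m
T = 2π√(I/(mgd)) = 2π√(0.3468/(9.81×0.51)) = 1.654 s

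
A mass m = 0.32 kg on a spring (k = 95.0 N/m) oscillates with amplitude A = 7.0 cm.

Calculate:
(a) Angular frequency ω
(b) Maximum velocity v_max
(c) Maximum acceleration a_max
ω = √(k/m) = √(95.0/0.32) = 17.23 rad/s
v_max = ωA = 17.23×0.07 = 1.206 m/s
a_max = ω²A = 17.23²×0.07 = 20.78 m/s²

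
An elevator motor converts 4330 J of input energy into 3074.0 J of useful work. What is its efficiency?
η = W_out/W_in = 3074.0/4330 = 0.7099 = 70.99%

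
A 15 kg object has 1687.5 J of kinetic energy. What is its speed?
KE = ½mv² → v = √(2KE/m) = √(2×1687.5/15) = 15.0 m/s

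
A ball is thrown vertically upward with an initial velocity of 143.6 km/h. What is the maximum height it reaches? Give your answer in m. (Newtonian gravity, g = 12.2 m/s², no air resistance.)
h_max = v₀²/(2g) (with unit conversion) = 65.21 m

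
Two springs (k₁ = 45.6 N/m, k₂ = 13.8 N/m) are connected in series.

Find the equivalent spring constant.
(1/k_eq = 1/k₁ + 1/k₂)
1/k_eq = 1/45.6 + 1/13.8 = 0.094394; k_eq = 10.59 N/m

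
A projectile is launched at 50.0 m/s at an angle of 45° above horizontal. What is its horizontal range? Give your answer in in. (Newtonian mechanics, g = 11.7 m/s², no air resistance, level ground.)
R = v₀² sin(2θ) / g (with unit conversion) = 8412.0 in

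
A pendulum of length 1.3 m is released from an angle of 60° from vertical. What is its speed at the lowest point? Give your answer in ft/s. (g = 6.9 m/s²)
h = L(1 − cosθ) = 1.3×(1 − cos60°) = 0.65 m
v = √(2gh) = √(2×6.9×0.65) = 2.995 m/s = 9.826 ft/s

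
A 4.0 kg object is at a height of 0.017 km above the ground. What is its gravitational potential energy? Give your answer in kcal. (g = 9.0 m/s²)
PE = mgh = 4 kg × 9.0 m/s² × 17 m = 612 J = 0.1463 kcal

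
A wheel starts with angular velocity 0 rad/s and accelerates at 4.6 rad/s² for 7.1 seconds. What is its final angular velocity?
ω = ω₀ + αt = 0 + 4.6 × 7.1 = 32.66 rad/s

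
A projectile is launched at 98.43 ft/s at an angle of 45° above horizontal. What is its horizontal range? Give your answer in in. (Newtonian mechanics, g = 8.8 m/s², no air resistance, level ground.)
R = v₀² sin(2θ) / g (with unit conversion) = 4027.0 in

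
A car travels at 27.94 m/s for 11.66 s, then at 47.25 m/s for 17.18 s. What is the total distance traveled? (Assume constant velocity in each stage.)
d₁ = v₁t₁ = 27.94 × 11.66 = 325.78 m
d₂ = v₂t₂ = 47.25 × 17.18 = 811.755 m
d_total = 325.78 + 811.755 = 1137.54 m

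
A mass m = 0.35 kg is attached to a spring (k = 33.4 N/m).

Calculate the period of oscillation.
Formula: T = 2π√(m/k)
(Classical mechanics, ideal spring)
T = 2π√(m/k) = 2π√(0.35/33.4) = 0.6432 s; f = 1/T = 1.555 Hz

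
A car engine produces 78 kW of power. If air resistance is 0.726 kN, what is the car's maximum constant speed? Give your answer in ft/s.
P = Fv → v = P/F = 78000 W / 726 N = 107.4 m/s = 352.5 ft/s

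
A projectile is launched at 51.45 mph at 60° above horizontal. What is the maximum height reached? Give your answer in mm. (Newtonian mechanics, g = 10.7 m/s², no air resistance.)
H = v₀²sin²(θ)/(2g) (with unit conversion) = 18540.0 mm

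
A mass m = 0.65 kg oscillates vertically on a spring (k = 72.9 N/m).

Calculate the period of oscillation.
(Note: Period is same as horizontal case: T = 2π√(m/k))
T = 2π√(m/k) = 2π√(0.65/72.9) = 0.5933 s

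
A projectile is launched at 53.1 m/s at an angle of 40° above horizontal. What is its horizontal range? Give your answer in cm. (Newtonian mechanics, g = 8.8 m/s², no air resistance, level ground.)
R = v₀² sin(2θ) / g (with unit conversion) = 31550.0 cm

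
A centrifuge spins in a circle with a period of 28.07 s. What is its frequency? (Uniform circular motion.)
f = 1/T = 1/28.07 = 0.0356 Hz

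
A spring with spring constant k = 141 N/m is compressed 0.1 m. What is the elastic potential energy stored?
PE = ½kx² = ½×141×0.1² = 0.705 J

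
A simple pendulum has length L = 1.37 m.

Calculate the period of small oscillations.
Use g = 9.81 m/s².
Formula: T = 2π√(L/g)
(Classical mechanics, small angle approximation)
T = 2π√(L/g) = 2π√(1.37/9.81) = 2.348 s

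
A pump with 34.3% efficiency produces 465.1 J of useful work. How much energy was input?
W_in = W_out/η = 465.1/0.343 = 1356.0 J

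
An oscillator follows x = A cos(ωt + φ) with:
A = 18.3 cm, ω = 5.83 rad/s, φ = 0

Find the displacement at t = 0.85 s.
x = A cos(ωt + φ) = 18.3×cos(5.83×0.85 + 0) = 4.405 cm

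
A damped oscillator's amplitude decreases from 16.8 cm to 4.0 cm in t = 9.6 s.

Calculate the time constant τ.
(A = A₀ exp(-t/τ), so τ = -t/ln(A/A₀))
A/A₀ = 4.0/16.8 = 0.2381; ln(A/A₀) = -1.435
τ = −t/ln(A/A₀) = −9.6/-1.435 = 6.69 s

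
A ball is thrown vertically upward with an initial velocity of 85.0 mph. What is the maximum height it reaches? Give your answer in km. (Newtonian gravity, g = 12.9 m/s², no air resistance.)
h_max = v₀²/(2g) (with unit conversion) = 0.05596 km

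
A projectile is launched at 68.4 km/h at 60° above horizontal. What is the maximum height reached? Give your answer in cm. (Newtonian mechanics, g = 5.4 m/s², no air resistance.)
H = v₀²sin²(θ)/(2g) (with unit conversion) = 2507.0 cm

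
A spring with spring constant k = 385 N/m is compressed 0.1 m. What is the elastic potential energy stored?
PE = ½kx² = ½×385×0.1² = 1.925 J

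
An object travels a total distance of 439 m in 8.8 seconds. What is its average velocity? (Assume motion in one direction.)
v_avg = Δd / Δt = 439 / 8.8 = 49.89 m/s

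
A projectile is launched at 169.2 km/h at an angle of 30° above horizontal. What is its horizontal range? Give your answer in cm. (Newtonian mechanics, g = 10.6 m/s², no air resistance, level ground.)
R = v₀² sin(2θ) / g (with unit conversion) = 18050.0 cm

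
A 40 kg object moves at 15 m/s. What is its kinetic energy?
KE = ½mv² = ½×40×15² = 4500.0 J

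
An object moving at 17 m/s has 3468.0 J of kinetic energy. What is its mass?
KE = ½mv² → m = 2KE/v² = 2×3468.0/17² = 24.0 kg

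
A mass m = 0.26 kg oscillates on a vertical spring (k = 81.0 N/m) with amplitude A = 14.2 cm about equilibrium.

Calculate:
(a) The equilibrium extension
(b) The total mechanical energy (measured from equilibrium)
x_eq = mg/k = 0.26×9.81/81.0 = 0.03149 m = 3.149 cm
E = ½kA² = ½×81.0×(0.142)² = 0.8166 J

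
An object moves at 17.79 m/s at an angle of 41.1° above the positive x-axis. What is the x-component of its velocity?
vₓ = v cos(θ) = 17.79 × cos(41.1°) = 13.41 m/s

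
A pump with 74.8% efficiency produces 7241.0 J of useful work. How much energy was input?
W_in = W_out/η = 7241.0/0.748 = 9680.5 J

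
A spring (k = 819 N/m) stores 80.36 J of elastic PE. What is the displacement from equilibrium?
PE = ½kx² → x = √(2PE/k) = √(2×80.36/819) = 0.443 m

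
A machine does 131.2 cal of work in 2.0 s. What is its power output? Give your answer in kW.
P = W/t = 548.9 J / 2 s = 274.5 W = 0.2745 kW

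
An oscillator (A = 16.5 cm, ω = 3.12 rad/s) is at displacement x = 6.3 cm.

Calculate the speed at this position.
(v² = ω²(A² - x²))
v = ω√(A² − x²) = 3.12×√(0.165² − 0.063²) = 0.4758 m/s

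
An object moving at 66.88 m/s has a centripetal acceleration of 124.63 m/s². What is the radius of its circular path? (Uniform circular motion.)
r = v²/a_c = 66.88²/124.63 = 35.89 m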